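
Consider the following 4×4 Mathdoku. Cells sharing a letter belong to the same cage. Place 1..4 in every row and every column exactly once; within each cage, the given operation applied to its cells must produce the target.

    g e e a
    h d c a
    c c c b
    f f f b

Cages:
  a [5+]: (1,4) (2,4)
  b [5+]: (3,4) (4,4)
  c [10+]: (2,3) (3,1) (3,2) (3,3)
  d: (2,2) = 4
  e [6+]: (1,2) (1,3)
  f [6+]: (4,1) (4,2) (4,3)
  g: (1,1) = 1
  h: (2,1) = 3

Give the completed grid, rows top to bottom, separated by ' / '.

1 2 4 3 / 3 4 1 2 / 4 3 2 1 / 2 1 3 4

Cage g is given, leaving (1,1) = 1.
Cage h is given, so (2,1) = 3.
Cage d is given, which forces (2,2) = 4.
3 is placed in column 1, so (4,1) = 2.
Column 2 now contains 4, leaving (1,2) = 2.
Cage e's pair has sum 6, leaving (1,3) = 4.
4 is placed in row 1, which forces (1,4) = 3.
Column 1 now contains 2, which forces (3,1) = 4.
Cage a's pair has sum 5; hence (2,4) = 2.
Cage b's pair has sum 5; hence (3,4) = 1.
Cage b's pair has sum 5, leaving (4,4) = 4.
Row 2 already has 2, so (2,3) = 1.
Row 3 already has 1; hence (3,2) = 3.
Cage c has sum 10, which forces (3,3) = 2.
Column 2 already has 3, leaving (4,2) = 1.
Column 3 now contains 1; hence (4,3) = 3.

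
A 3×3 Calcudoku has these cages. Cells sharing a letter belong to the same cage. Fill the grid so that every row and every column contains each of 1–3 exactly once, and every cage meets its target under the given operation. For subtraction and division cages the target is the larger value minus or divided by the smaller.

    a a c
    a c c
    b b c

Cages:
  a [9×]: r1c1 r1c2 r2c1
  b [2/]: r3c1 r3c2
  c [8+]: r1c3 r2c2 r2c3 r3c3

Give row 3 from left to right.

2 1 3

Cage a has product 9, leaving r1c1 = 1.
Cage a needs product 9, which forces r1c2 = 3.
Row 1 now contains 3; hence r1c3 = 2.
Cage a has product 9; hence r2c1 = 3.
The 4 cells of cage c must have sum 8; hence r2c2 = 2.
Row 2 already has 3; hence r2c3 = 1.
1 is placed in column 1; hence r3c1 = 2.
Column 2 now contains 2; hence r3c2 = 1.
1 is placed in column 3, leaving r3c3 = 3.
The full grid is 1 3 2 / 3 2 1 / 2 1 3.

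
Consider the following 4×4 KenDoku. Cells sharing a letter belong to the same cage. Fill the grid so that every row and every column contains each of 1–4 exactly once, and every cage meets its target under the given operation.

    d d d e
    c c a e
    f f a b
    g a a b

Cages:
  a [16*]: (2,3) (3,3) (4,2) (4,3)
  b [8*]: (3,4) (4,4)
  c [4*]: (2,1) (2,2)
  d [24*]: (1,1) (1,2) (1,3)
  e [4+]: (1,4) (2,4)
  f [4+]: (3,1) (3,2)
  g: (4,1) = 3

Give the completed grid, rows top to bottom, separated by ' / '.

2 4 3 1 / 4 1 2 3 / 1 3 4 2 / 3 2 1 4

Cage g is a single given cell, leaving (4,1) = 3.
The 4 cells of cage a must have product 16, which forces (4,2) = 2.
Row 4 already has 2, so (4,4) = 4.
3 is placed in column 1, leaving (3,1) = 1.
Cage f needs two cells with sum 4, leaving (3,2) = 3.
Column 4 already has 4, leaving (3,4) = 2.
Row 4 now contains 4, so (4,3) = 1.
The 3 cells of cage d must have product 24; hence (1,1) = 2.
3 is placed in column 2; hence (1,2) = 4.
Cage d needs product 24, leaving (1,3) = 3.
Row 1 now contains 3, which forces (1,4) = 1.
Column 1 already has 1, so (2,1) = 4.
Cage c's pair has product 4, leaving (2,2) = 1.
The 4 cells of cage a must have product 16; hence (2,3) = 2.
1 is placed in column 4, leaving (2,4) = 3.
2 is placed in row 3, leaving (3,3) = 4.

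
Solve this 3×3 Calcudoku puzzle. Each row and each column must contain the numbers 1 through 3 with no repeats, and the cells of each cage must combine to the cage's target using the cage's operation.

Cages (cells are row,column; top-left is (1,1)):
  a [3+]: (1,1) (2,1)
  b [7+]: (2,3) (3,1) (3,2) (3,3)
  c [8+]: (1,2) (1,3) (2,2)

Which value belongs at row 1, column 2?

2

Cage c has sum 8; hence (1,2) = 2.
Cage c needs sum 8, which forces (1,3) = 3.
Cage c needs sum 8, leaving (2,2) = 3.
Cage b needs sum 7; hence (2,3) = 1.
Column 2 already has 3; hence (3,2) = 1.
Column 3 already has 3, leaving (3,3) = 2.
Row 1 now contains 2, so (1,1) = 1.
Row 2 now contains 1, which forces (2,1) = 2.
2 is placed in row 3, leaving (3,1) = 3.
Filled in: 1 2 3 / 2 3 1 / 3 1 2.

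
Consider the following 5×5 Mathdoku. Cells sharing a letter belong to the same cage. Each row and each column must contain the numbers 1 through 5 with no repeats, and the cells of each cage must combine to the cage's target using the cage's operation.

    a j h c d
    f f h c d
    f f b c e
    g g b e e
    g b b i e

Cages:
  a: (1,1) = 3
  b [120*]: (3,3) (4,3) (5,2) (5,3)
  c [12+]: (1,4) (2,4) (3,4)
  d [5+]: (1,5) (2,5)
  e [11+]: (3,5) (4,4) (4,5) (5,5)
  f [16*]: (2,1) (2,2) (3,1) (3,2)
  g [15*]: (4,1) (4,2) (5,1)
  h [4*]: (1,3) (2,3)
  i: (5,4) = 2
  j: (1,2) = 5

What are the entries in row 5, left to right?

Cage a is given; hence (1,1) = 3.
J is a freebie; hence (1,2) = 5.
Row 1 already has 5, so (1,4) = 4.
Cage i is given, so (5,4) = 2.
4 is placed in row 1, so (1,3) = 1.
Row 1 already has 1, so (1,5) = 2.
Cage h needs two cells with product 4, so (2,3) = 4.
Row 2 now contains 4, which forces (2,5) = 3.
Cage g needs product 15; hence (4,2) = 3.
Column 2 now contains 3, leaving (5,2) = 4.
The 4 cells of cage f must have product 16, so (2,1) = 2.
The 4 cells of cage f must have product 16, leaving (2,2) = 1.
Row 2 now contains 3; hence (2,4) = 5.
The 4 cells of cage f must have product 16; hence (3,1) = 4.
Cage f needs product 16, which forces (3,2) = 2.
Cage c has sum 12; hence (3,4) = 3.
Cage e needs sum 11, leaving (4,4) = 1.
Row 3 now contains 3; hence (3,3) = 5.
Row 3 already has 5, which forces (3,5) = 1.
1 is placed in row 4; hence (4,1) = 5.
Cage b has product 120, leaving (4,3) = 2.
The 4 cells of cage e must have sum 11, which forces (4,5) = 4.
Cage g has product 15, leaving (5,1) = 1.
The 4 cells of cage b must have product 120; hence (5,3) = 3.
Column 5 now contains 1, which forces (5,5) = 5.
Completed grid: 3 5 1 4 2 / 2 1 4 5 3 / 4 2 5 3 1 / 5 3 2 1 4 / 1 4 3 2 5.

1 4 3 2 5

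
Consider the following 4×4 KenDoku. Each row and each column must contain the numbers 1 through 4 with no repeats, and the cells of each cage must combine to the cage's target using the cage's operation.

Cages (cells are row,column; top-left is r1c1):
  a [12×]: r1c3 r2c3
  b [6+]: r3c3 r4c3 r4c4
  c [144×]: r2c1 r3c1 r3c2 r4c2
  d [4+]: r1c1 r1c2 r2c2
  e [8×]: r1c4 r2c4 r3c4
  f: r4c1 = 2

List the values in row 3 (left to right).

Cage d has sum 4, leaving r1c1 = 1.
Cage d has sum 4; hence r1c2 = 2.
Row 1 already has 2, which forces r1c4 = 4.
The 3 cells of cage d must have sum 4; hence r2c2 = 1.
Row 2 already has 1, leaving r2c4 = 2.
Column 4 now contains 2; hence r3c4 = 1.
Cage f is given, so r4c1 = 2.
Column 4 already has 1, which forces r4c4 = 3.
4 is placed in row 1, which forces r1c3 = 3.
Cage c has product 144; hence r2c1 = 3.
Cage a needs two cells with product 12, so r2c3 = 4.
The 4 cells of cage c must have product 144, leaving r3c1 = 4.
Cage c needs product 144, which forces r3c2 = 3.
Cage b has sum 6, leaving r3c3 = 2.
Row 4 now contains 3, so r4c2 = 4.
Cage b needs sum 6, which forces r4c3 = 1.
Filled in: 1 2 3 4 / 3 1 4 2 / 4 3 2 1 / 2 4 1 3.

4 3 2 1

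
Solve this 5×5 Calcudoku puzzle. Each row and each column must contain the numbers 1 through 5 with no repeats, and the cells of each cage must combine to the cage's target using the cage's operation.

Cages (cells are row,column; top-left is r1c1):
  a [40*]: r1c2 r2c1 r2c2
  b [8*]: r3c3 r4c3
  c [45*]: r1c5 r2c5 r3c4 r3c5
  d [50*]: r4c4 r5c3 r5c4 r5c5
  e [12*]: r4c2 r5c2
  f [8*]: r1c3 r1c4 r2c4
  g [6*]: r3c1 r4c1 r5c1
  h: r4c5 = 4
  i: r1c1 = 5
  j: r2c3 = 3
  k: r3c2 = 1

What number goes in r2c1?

4

Cage i is given, leaving r1c1 = 5.
Cage j is given, so r2c3 = 3.
K is a freebie, leaving r3c2 = 1.
Cage c needs product 45, so r3c4 = 3.
1 is placed in row 3, leaving r3c5 = 5.
Cage d has product 50; hence r4c4 = 5.
Cage h is a single given cell; hence r4c5 = 4.
Cage c has product 45, so r1c5 = 3.
Cage a has product 40, which forces r2c2 = 5.
Column 5 now contains 5, so r2c5 = 1.
Row 3 already has 3, leaving r3c1 = 2.
Cage b needs two cells with product 8, so r3c3 = 4.
4 is placed in row 4, so r4c2 = 3.
4 is placed in row 4; hence r4c3 = 2.
Cage e needs two cells with product 12, so r5c2 = 4.
Cage d needs product 50, which forces r5c3 = 5.
Column 5 now contains 1; hence r5c5 = 2.
Column 2 already has 4, leaving r1c2 = 2.
2 is placed in column 3, which forces r1c3 = 1.
Row 1 already has 2, so r1c4 = 4.
2 is placed in column 1; hence r2c1 = 4.
Column 4 now contains 4, leaving r2c4 = 2.
Row 4 now contains 3; hence r4c1 = 1.
Cage g needs product 6, leaving r5c1 = 3.
Row 5 now contains 2, which forces r5c4 = 1.
Completed grid: 5 2 1 4 3 / 4 5 3 2 1 / 2 1 4 3 5 / 1 3 2 5 4 / 3 4 5 1 2.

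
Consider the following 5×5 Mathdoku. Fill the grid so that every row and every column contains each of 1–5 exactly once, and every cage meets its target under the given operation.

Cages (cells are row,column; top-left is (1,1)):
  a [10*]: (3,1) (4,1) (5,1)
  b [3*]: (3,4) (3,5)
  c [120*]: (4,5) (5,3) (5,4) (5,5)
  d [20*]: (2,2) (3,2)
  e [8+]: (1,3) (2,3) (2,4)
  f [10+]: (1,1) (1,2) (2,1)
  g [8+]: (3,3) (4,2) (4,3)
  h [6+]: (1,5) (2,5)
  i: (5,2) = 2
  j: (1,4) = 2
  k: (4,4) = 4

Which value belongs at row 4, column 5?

2

J is a freebie; hence (1,4) = 2.
Cage k is a single given cell, leaving (4,4) = 4.
Cage i is a single given cell, so (5,2) = 2.
The 4 cells of cage c must have product 120, leaving (4,5) = 2.
Cage a has product 10, leaving (3,1) = 2.
Row 3 now contains 2, which forces (3,3) = 4.
Cage d's pair has product 20, which forces (2,2) = 4.
The 3 cells of cage e must have sum 8, leaving (2,3) = 2.
Row 3 now contains 4, which forces (3,2) = 5.
The 4 cells of cage c must have product 120, which forces (5,5) = 4.
Cage f needs sum 10, which forces (1,1) = 4.
In row 4, 5 can only go at (4,1), so (4,1) = 5.
Cage f has sum 10, which forces (1,2) = 3.
5 is placed in column 1; hence (2,1) = 3.
3 is placed in column 2, leaving (4,2) = 1.
Row 4 now contains 1, leaving (4,3) = 3.
5 is placed in column 1; hence (5,1) = 1.
Column 3 now contains 3, which forces (5,3) = 5.
Row 5 already has 5, leaving (5,4) = 3.
5 is placed in column 3; hence (1,3) = 1.
1 is placed in row 1; hence (1,5) = 5.
The 3 cells of cage e must have sum 8, which forces (2,4) = 5.
Column 5 now contains 5; hence (2,5) = 1.
3 is placed in column 4, which forces (3,4) = 1.
Cage b needs two cells with product 3, so (3,5) = 3.
Completed grid: 4 3 1 2 5 / 3 4 2 5 1 / 2 5 4 1 3 / 5 1 3 4 2 / 1 2 5 3 4.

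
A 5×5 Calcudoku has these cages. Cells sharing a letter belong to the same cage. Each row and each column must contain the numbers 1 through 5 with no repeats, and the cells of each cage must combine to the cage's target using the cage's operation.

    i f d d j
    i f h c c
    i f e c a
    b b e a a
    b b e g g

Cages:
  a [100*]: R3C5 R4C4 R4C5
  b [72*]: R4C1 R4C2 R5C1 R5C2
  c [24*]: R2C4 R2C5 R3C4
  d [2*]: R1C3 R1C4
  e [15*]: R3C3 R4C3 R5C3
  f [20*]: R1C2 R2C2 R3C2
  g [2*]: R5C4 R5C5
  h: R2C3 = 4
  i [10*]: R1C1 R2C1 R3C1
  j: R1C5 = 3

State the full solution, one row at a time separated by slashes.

J is a freebie, which forces R1C5 = 3.
Cage h is a single given cell; hence R2C3 = 4.
Row 2 now contains 4, which forces R2C5 = 2.
The 3 cells of cage a must have product 100; hence R3C5 = 5.
Cage a has product 100; hence R4C4 = 5.
The 3 cells of cage a must have product 100, so R4C5 = 4.
2 is placed in column 5, which forces R5C5 = 1.
Row 2 now contains 2, so R2C4 = 3.
The 3 cells of cage c must have product 24, which forces R3C4 = 4.
The 3 cells of cage e must have product 15, so R5C3 = 5.
1 is placed in row 5, leaving R5C4 = 2.
The 3 cells of cage f must have product 20, leaving R1C2 = 4.
Cage d needs two cells with product 2, which forces R1C3 = 2.
2 is placed in column 4, leaving R1C4 = 1.
Cage f has product 20, leaving R2C2 = 5.
4 is placed in row 3; hence R3C2 = 1.
Row 3 now contains 1, leaving R3C3 = 3.
3 is placed in column 3, so R4C3 = 1.
4 is placed in column 2, leaving R5C2 = 3.
1 is placed in row 1, which forces R1C1 = 5.
Row 2 now contains 5, so R2C1 = 1.
Row 3 now contains 1, which forces R3C1 = 2.
The 4 cells of cage b must have product 72, so R4C1 = 3.
3 is placed in column 2, which forces R4C2 = 2.
Row 5 now contains 3; hence R5C1 = 4.

5 4 2 1 3 / 1 5 4 3 2 / 2 1 3 4 5 / 3 2 1 5 4 / 4 3 5 2 1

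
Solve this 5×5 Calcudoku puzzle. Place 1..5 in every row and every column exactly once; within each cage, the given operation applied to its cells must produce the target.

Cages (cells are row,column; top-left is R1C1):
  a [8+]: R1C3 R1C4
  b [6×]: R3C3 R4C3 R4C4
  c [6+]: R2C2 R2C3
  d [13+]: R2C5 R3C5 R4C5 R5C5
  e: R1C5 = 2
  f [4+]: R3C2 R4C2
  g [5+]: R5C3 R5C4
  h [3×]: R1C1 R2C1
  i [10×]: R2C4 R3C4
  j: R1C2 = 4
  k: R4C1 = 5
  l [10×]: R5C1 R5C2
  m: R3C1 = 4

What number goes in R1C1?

J is a freebie, so R1C2 = 4.
Cage e is given, so R1C5 = 2.
Cage m is a single given cell; hence R3C1 = 4.
Cage k is given, leaving R4C1 = 5.
Column 1 already has 5; hence R5C1 = 2.
2 is placed in row 5, leaving R5C2 = 5.
In row 1, 1 can only go at R1C1, so R1C1 = 1.
1 is placed in column 1, leaving R2C1 = 3.
The only place for 4 in row 4 is R4C5.
In row 2, 4 can only go at R2C3, so R2C3 = 4.
The two cells of cage c must have sum 6, leaving R2C2 = 2.
2 is placed in row 2; hence R2C4 = 5.
Row 2 already has 5, which forces R2C5 = 1.
Column 4 now contains 5, leaving R3C4 = 2.
4 is placed in column 3; hence R5C3 = 1.
Cage g's pair has sum 5, which forces R5C4 = 4.
Column 5 now contains 1; hence R5C5 = 3.
Cage a needs two cells with sum 8, leaving R1C3 = 5.
Column 4 now contains 5, which forces R1C4 = 3.
1 is placed in column 3; hence R3C3 = 3.
3 is placed in column 5, leaving R3C5 = 5.
Cage b has product 6, so R4C3 = 2.
The 3 cells of cage b must have product 6, so R4C4 = 1.
3 is placed in row 3, leaving R3C2 = 1.
Row 4 already has 1; hence R4C2 = 3.
Filled in: 1 4 5 3 2 / 3 2 4 5 1 / 4 1 3 2 5 / 5 3 2 1 4 / 2 5 1 4 3.

1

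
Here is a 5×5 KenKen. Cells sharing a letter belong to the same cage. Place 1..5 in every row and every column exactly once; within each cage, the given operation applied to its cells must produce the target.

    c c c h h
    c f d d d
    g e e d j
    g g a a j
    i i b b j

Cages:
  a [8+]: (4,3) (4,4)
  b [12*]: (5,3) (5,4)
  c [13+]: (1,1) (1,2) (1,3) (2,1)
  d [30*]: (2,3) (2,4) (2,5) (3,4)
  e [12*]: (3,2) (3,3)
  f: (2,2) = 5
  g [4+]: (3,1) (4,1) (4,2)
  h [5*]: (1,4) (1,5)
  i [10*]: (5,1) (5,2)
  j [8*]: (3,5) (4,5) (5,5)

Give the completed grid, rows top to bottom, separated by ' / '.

3 4 2 1 5 / 4 5 1 2 3 / 1 3 4 5 2 / 2 1 5 3 4 / 5 2 3 4 1

F is a freebie, leaving (2,2) = 5.
Cage g needs sum 4, which forces (3,1) = 1.
The 3 cells of cage g must have sum 4, so (4,1) = 2.
Cage g has sum 4, which forces (4,2) = 1.
Row 4 now contains 1, so (4,5) = 4.
2 is placed in column 1, so (5,1) = 5.
5 is placed in column 2, leaving (5,2) = 2.
Row 5 already has 2; hence (5,5) = 1.
The 4 cells of cage c must have sum 13, which forces (1,1) = 3.
Cage c has sum 13, leaving (1,2) = 4.
Cage c needs sum 13, which forces (1,3) = 2.
The two cells of cage h must have product 5; hence (1,4) = 1.
Column 5 already has 1, so (1,5) = 5.
Cage c needs sum 13, leaving (2,1) = 4.
4 is placed in column 2, so (3,2) = 3.
Row 3 now contains 3, which forces (3,3) = 4.
Cage d has product 30, so (3,4) = 5.
4 is placed in column 5, so (3,5) = 2.
Column 4 already has 5, which forces (4,4) = 3.
4 is placed in column 3, so (5,3) = 3.
Column 4 already has 3, which forces (5,4) = 4.
Column 3 now contains 3, which forces (2,3) = 1.
Column 4 already has 3, which forces (2,4) = 2.
Column 5 already has 2; hence (2,5) = 3.
Row 4 now contains 3, leaving (4,3) = 5.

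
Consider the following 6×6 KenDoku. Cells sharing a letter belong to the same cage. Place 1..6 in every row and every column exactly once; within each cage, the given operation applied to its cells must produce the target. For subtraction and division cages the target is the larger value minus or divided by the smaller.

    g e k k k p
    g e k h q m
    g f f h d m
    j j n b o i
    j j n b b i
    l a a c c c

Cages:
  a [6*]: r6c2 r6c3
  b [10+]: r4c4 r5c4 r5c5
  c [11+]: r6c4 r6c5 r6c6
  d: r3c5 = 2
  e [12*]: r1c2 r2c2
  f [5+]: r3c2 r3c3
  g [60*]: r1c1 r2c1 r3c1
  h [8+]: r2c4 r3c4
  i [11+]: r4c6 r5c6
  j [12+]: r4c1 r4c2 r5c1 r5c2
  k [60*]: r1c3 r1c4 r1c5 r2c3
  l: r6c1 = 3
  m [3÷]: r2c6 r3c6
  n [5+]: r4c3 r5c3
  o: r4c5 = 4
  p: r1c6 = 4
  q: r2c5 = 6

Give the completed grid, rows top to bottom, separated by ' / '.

Cage p is given, which forces r1c6 = 4.
Q is a freebie; hence r2c5 = 6.
Cage d is given, which forces r3c5 = 2.
Cage o is a single given cell; hence r4c5 = 4.
Cage l is given; hence r6c1 = 3.
Cage c needs sum 11, so r6c4 = 4.
The only place for 2 in row 6 is r6c6.
Cage c needs sum 11, leaving r6c5 = 5.
In row 2, 1 can only go at r2c6, so r2c6 = 1.
Column 6 now contains 1; hence r3c6 = 3.
Row 2 needs a 3, and only r2c4 is open for it.
Cage h needs two cells with sum 8, which forces r3c4 = 5.
The 3 cells of cage b must have sum 10, so r5c5 = 3.
Column 5 already has 3; hence r1c5 = 1.
5 is placed in row 3; hence r3c1 = 6.
The only place for 3 in row 1 is r1c2.
Cage e's pair has product 12, so r2c2 = 4.
Column 2 now contains 4, so r3c2 = 1.
Row 3 already has 1, so r3c3 = 4.
4 is placed in column 3, leaving r5c3 = 2.
1 is placed in column 2, so r6c2 = 6.
Row 6 now contains 6, which forces r6c3 = 1.
The 4 cells of cage k must have product 60, leaving r1c3 = 6.
The 4 cells of cage k must have product 60, which forces r1c4 = 2.
Column 3 already has 2, which forces r2c3 = 5.
Cage j has sum 12; hence r4c1 = 1.
The 4 cells of cage j must have sum 12, which forces r4c2 = 2.
Column 3 already has 1, which forces r4c3 = 3.
1 is placed in row 4, so r4c4 = 6.
6 is placed in row 4; hence r4c6 = 5.
Cage j has sum 12; hence r5c1 = 4.
Row 5 already has 2, so r5c2 = 5.
Column 4 already has 6, leaving r5c4 = 1.
Column 6 already has 5; hence r5c6 = 6.
Row 1 already has 2; hence r1c1 = 5.
5 is placed in row 2, leaving r2c1 = 2.

5 3 6 2 1 4 / 2 4 5 3 6 1 / 6 1 4 5 2 3 / 1 2 3 6 4 5 / 4 5 2 1 3 6 / 3 6 1 4 5 2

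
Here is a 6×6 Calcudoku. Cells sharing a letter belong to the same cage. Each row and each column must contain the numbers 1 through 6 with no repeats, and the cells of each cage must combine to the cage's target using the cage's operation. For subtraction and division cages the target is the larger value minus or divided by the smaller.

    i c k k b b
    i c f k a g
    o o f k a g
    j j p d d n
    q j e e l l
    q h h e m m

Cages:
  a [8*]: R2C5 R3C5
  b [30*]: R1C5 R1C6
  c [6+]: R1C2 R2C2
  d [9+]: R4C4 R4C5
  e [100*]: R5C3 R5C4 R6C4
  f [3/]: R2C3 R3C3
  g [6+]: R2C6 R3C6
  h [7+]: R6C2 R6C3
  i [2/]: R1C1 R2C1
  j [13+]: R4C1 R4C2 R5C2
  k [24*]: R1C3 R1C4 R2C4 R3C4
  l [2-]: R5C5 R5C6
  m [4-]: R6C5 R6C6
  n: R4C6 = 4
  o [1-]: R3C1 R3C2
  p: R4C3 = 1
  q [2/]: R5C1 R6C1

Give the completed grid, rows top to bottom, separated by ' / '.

3 1 4 2 5 6 / 6 5 2 3 4 1 / 4 3 6 1 2 5 / 5 2 1 6 3 4 / 2 6 5 4 1 3 / 1 4 3 5 6 2

Cage p is a single given cell, so R4C3 = 1.
N is a freebie, so R4C6 = 4.
The 3 cells of cage e must have product 100; hence R5C3 = 5.
The 3 cells of cage e must have product 100, leaving R5C4 = 4.
The 3 cells of cage e must have product 100, which forces R6C4 = 5.
Column 3 needs a 3, and only R6C3 is open for it.
Cage h's pair has sum 7, leaving R6C2 = 4.
In row 5, 6 can only go at R5C2, so R5C2 = 6.
In row 5, 2 can only go at R5C1, so R5C1 = 2.
Column 1 already has 2, leaving R4C1 = 5.
Cage j has sum 13, leaving R4C2 = 2.
The two cells of cage q must have quotient 2, leaving R6C1 = 1.
In row 1, 4 can only go at R1C3, so R1C3 = 4.
In row 1, 2 can only go at R1C4, so R1C4 = 2.
Row 1 needs a 1, and only R1C2 is open for it.
1 is placed in column 2, leaving R2C2 = 5.
5 is placed in row 2, so R2C6 = 1.
Column 2 now contains 5, which forces R3C2 = 3.
Row 3 already has 3, which forces R3C4 = 1.
Column 6 already has 1, leaving R3C6 = 5.
Column 6 already has 1; hence R5C6 = 3.
Cage b's pair has product 30, so R1C5 = 5.
Column 6 already has 5, leaving R1C6 = 6.
Row 2 already has 1, which forces R2C4 = 3.
Cage o's pair has difference 1, which forces R3C1 = 4.
4 is placed in row 3, leaving R3C5 = 2.
Column 4 already has 3, leaving R4C4 = 6.
Row 4 already has 6; hence R4C5 = 3.
Row 5 now contains 3, so R5C5 = 1.
2 is placed in column 5, which forces R6C5 = 6.
Column 6 now contains 6, which forces R6C6 = 2.
6 is placed in row 1, which forces R1C1 = 3.
3 is placed in row 2, leaving R2C1 = 6.
Cage f's pair has quotient 3, leaving R2C3 = 2.
2 is placed in column 5, which forces R2C5 = 4.
Row 3 now contains 2; hence R3C3 = 6.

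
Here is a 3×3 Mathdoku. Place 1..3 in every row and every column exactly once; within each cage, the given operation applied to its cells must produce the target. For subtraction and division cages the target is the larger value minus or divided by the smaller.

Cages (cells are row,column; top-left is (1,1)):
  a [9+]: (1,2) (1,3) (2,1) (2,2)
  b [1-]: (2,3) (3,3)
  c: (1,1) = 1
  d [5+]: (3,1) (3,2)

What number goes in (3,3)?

1

Cage c is a single given cell, leaving (1,1) = 1.
Cage a needs sum 9; hence (2,1) = 3.
Cage a needs sum 9, which forces (2,2) = 1.
Row 2 now contains 1, leaving (2,3) = 2.
3 is placed in column 1, which forces (3,1) = 2.
2 is placed in row 3, so (3,2) = 3.
Row 3 now contains 3, leaving (3,3) = 1.
Column 2 already has 3, which forces (1,2) = 2.
2 is placed in column 3, so (1,3) = 3.
Filled in: 1 2 3 / 3 1 2 / 2 3 1.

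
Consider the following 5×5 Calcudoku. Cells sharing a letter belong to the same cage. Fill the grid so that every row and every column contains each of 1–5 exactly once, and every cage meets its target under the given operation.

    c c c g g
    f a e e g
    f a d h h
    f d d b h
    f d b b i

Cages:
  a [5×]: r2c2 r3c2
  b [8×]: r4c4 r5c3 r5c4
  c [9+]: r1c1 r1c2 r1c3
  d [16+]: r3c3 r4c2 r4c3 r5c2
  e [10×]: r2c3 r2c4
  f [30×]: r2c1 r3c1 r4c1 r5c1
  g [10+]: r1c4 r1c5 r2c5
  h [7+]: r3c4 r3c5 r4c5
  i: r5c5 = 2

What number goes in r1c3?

Cage i is given; hence r5c5 = 2.
Cage b has product 8, so r4c4 = 2.
Cage e's pair has product 10, so r2c3 = 2.
Column 4 already has 2, leaving r2c4 = 5.
5 is placed in row 2, so r2c2 = 1.
The 4 cells of cage f must have product 30, so r3c1 = 2.
The two cells of cage a must have product 5; hence r3c2 = 5.
Row 3 already has 5, so r3c5 = 1.
Column 5 already has 1, so r4c5 = 3.
Cage g has sum 10, leaving r1c4 = 1.
Cage g has sum 10, which forces r1c5 = 5.
Row 2 now contains 1, so r2c1 = 3.
Column 5 now contains 3, leaving r2c5 = 4.
Cage d needs sum 16; hence r3c3 = 4.
Row 3 already has 1, which forces r3c4 = 3.
Row 4 now contains 3; hence r4c2 = 4.
The 4 cells of cage d must have sum 16, leaving r4c3 = 5.
Cage d needs sum 16, leaving r5c2 = 3.
Column 3 already has 4, which forces r5c3 = 1.
1 is placed in column 4; hence r5c4 = 4.
3 is placed in column 1, leaving r1c1 = 4.
Column 2 already has 3, so r1c2 = 2.
Column 3 already has 4; hence r1c3 = 3.
5 is placed in row 4; hence r4c1 = 1.
Row 5 now contains 1, which forces r5c1 = 5.
Filled in: 4 2 3 1 5 / 3 1 2 5 4 / 2 5 4 3 1 / 1 4 5 2 3 / 5 3 1 4 2.

3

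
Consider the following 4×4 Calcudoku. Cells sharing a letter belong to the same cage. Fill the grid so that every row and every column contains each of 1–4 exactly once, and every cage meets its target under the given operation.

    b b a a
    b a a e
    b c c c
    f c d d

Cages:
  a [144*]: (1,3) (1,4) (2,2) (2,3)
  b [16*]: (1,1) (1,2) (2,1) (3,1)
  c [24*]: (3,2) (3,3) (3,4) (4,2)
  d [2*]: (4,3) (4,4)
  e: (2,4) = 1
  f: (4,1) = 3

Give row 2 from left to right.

2 3 4 1

Cage b has product 16; hence (1,2) = 2.
E is a freebie, so (2,4) = 1.
F is a freebie, which forces (4,1) = 3.
1 is placed in column 4; hence (4,4) = 2.
Cage c has product 24; hence (3,3) = 2.
2 is placed in row 4; hence (4,3) = 1.
Cage b needs product 16, so (2,1) = 2.
Cage c has product 24, which forces (3,2) = 1.
Cage c needs product 24, so (3,4) = 3.
Row 4 now contains 1; hence (4,2) = 4.
The 4 cells of cage b must have product 16, so (1,1) = 1.
Cage a needs product 144, so (1,3) = 3.
Column 4 already has 3; hence (1,4) = 4.
4 is placed in column 2; hence (2,2) = 3.
The 4 cells of cage a must have product 144; hence (2,3) = 4.
Row 3 already has 1, leaving (3,1) = 4.
The full grid is 1 2 3 4 / 2 3 4 1 / 4 1 2 3 / 3 4 1 2.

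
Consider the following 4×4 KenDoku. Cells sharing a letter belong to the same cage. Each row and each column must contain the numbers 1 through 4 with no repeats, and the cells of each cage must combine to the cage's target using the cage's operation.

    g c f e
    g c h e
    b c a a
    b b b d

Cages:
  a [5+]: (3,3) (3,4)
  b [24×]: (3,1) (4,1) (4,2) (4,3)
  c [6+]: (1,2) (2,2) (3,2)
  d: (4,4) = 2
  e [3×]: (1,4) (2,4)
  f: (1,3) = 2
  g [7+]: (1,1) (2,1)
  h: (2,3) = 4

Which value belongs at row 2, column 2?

2

Cage f is a single given cell, which forces (1,3) = 2.
Cage h is given, leaving (2,3) = 4.
D is a freebie; hence (4,4) = 2.
Cage g's pair has sum 7, so (1,1) = 4.
Row 2 already has 4, so (2,1) = 3.
Row 2 now contains 3, leaving (2,4) = 1.
The 4 cells of cage b must have product 24; hence (3,1) = 2.
Cage a's pair has sum 5, which forces (3,3) = 1.
The two cells of cage a must have sum 5, which forces (3,4) = 4.
3 is placed in column 1, leaving (4,1) = 1.
Column 3 already has 1; hence (4,3) = 3.
Cage c needs sum 6; hence (1,2) = 1.
Column 4 now contains 1, which forces (1,4) = 3.
1 is placed in row 2, so (2,2) = 2.
Row 3 already has 1; hence (3,2) = 3.
3 is placed in row 4, leaving (4,2) = 4.
Completed grid: 4 1 2 3 / 3 2 4 1 / 2 3 1 4 / 1 4 3 2.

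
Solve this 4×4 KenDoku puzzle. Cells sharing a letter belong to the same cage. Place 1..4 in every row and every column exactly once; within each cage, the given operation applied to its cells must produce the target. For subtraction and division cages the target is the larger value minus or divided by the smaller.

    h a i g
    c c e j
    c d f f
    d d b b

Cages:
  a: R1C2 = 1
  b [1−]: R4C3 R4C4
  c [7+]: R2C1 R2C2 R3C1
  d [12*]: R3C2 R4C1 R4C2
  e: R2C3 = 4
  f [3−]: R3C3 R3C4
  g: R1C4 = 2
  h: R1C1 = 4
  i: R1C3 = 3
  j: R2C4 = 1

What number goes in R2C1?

3

Cage h is given, leaving R1C1 = 4.
Cage a is a single given cell, leaving R1C2 = 1.
I is a freebie, so R1C3 = 3.
Cage g is given; hence R1C4 = 2.
E is a freebie, which forces R2C3 = 4.
J is a freebie, which forces R2C4 = 1.
Column 3 now contains 4, so R3C3 = 1.
Column 4 now contains 1, so R3C4 = 4.
Column 3 now contains 1, which forces R4C3 = 2.
Column 4 now contains 4, which forces R4C4 = 3.
Cage c has sum 7, so R2C1 = 3.
Cage c needs sum 7; hence R2C2 = 2.
Cage c has sum 7, so R3C1 = 2.
The 3 cells of cage d must have product 12, leaving R3C2 = 3.
Row 4 already has 3, which forces R4C1 = 1.
Row 4 already has 3; hence R4C2 = 4.
Filled in: 4 1 3 2 / 3 2 4 1 / 2 3 1 4 / 1 4 2 3.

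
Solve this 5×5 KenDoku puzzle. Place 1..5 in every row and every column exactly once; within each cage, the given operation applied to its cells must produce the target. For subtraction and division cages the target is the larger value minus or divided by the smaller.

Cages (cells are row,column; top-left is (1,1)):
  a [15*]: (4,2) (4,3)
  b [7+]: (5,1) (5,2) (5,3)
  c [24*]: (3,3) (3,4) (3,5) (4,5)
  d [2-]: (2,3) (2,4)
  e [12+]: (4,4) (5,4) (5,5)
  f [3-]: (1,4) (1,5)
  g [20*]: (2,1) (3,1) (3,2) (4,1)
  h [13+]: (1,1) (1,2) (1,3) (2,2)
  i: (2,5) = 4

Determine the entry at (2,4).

Cage i is a single given cell, which forces (2,5) = 4.
Row 3 needs a 5, and only (3,1) is open for it.
The only place for 3 in column 1 is (1,1).
In row 2, 2 can only go at (2,1), so (2,1) = 2.
Cage g needs product 20, which forces (3,2) = 2.
Cage g needs product 20, so (4,1) = 1.
1 is placed in column 1, which forces (5,1) = 4.
Row 5 now contains 4, so (5,2) = 1.
Row 5 already has 1, so (5,3) = 2.
Cage h needs sum 13; hence (1,2) = 4.
The 4 cells of cage h must have sum 13, so (1,3) = 1.
The 4 cells of cage h must have sum 13; hence (2,2) = 5.
Row 2 already has 5, leaving (2,3) = 3.
3 is placed in row 2, so (2,4) = 1.
3 is placed in column 3, leaving (3,3) = 4.
Row 3 already has 4, leaving (3,4) = 3.
Row 3 now contains 3, so (3,5) = 1.
5 is placed in column 2, leaving (4,2) = 3.
3 is placed in column 3, which forces (4,3) = 5.
The 3 cells of cage e must have sum 12, leaving (4,4) = 4.
Cage c has product 24, which forces (4,5) = 2.
Column 4 already has 3; hence (5,4) = 5.
Row 5 now contains 5, which forces (5,5) = 3.
5 is placed in column 4, which forces (1,4) = 2.
2 is placed in column 5, which forces (1,5) = 5.
Completed grid: 3 4 1 2 5 / 2 5 3 1 4 / 5 2 4 3 1 / 1 3 5 4 2 / 4 1 2 5 3.

1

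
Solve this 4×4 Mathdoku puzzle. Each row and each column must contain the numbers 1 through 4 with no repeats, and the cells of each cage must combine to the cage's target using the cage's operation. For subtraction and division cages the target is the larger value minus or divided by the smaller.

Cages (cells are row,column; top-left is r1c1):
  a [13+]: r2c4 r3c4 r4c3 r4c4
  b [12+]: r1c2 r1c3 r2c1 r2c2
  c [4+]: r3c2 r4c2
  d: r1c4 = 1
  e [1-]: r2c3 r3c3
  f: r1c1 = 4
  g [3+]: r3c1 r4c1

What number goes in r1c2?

2

F is a freebie, which forces r1c1 = 4.
Cage d is a single given cell; hence r1c4 = 1.
Cage a needs sum 13, which forces r4c3 = 4.
The 4 cells of cage b must have sum 12; hence r2c1 = 3.
Cage b needs sum 12, so r2c2 = 4.
Row 2 already has 4, leaving r2c4 = 2.
2 is placed in column 4, so r4c4 = 3.
2 is placed in row 2, which forces r2c3 = 1.
Cage c needs two cells with sum 4, which forces r3c2 = 3.
Cage e needs two cells with difference 1, leaving r3c3 = 2.
3 is placed in column 4, which forces r3c4 = 4.
3 is placed in row 4, which forces r4c2 = 1.
3 is placed in column 2, which forces r1c2 = 2.
2 is placed in column 3; hence r1c3 = 3.
2 is placed in row 3, so r3c1 = 1.
Row 4 already has 1, which forces r4c1 = 2.
The full grid is 4 2 3 1 / 3 4 1 2 / 1 3 2 4 / 2 1 4 3.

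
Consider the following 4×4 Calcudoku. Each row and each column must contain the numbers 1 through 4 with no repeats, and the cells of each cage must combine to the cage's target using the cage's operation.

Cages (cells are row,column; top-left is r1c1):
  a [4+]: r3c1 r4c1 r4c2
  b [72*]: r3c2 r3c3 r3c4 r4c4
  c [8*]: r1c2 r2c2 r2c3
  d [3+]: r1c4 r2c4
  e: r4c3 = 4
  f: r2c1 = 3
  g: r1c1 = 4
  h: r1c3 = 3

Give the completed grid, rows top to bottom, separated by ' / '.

Cage g is a single given cell, leaving r1c1 = 4.
H is a freebie; hence r1c3 = 3.
Cage f is a single given cell, so r2c1 = 3.
Cage a has sum 4, which forces r3c1 = 1.
Cage a has sum 4; hence r4c1 = 2.
The 3 cells of cage a must have sum 4, which forces r4c2 = 1.
Cage e is a single given cell, so r4c3 = 4.
Cage b needs product 72, leaving r4c4 = 3.
Column 2 now contains 1, leaving r1c2 = 2.
Row 1 now contains 2, which forces r1c4 = 1.
Cage c has product 8, so r2c2 = 4.
Cage c needs product 8, leaving r2c3 = 1.
Column 4 now contains 1; hence r2c4 = 2.
Cage b has product 72, so r3c2 = 3.
Column 3 now contains 4, which forces r3c3 = 2.
Cage b has product 72, leaving r3c4 = 4.

4 2 3 1 / 3 4 1 2 / 1 3 2 4 / 2 1 4 3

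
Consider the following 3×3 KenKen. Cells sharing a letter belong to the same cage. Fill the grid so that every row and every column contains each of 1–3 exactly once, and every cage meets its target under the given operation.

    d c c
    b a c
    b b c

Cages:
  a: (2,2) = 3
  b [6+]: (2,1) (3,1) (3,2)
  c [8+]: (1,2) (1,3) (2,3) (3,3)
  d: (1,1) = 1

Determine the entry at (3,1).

3

D is a freebie, leaving (1,1) = 1.
The 4 cells of cage c must have sum 8, which forces (1,2) = 2.
Row 1 already has 1, leaving (1,3) = 3.
Cage a is given, which forces (2,2) = 3.
3 is placed in column 2; hence (3,2) = 1.
1 is placed in row 3, leaving (3,3) = 2.
3 is placed in row 2; hence (2,1) = 2.
2 is placed in column 3, which forces (2,3) = 1.
2 is placed in row 3, which forces (3,1) = 3.
The full grid is 1 2 3 / 2 3 1 / 3 1 2.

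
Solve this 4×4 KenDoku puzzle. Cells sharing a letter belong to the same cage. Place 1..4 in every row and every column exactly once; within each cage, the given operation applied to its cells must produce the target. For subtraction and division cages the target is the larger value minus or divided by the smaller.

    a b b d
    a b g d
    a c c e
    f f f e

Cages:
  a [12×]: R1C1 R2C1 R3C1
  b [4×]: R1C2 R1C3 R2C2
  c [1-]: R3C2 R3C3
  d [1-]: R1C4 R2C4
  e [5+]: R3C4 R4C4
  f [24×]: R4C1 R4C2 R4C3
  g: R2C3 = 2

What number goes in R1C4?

Cage g is given, leaving R2C3 = 2.
Cage b has product 4, leaving R1C2 = 4.
Column 3 already has 2, leaving R1C3 = 1.
2 is placed in row 2, which forces R2C2 = 1.
1 is placed in row 1, leaving R1C1 = 3.
Row 1 already has 3, so R1C4 = 2.
The 3 cells of cage a must have product 12; hence R2C1 = 4.
Row 2 now contains 4; hence R2C4 = 3.
Cage a needs product 12, so R3C1 = 1.
Row 3 now contains 1, leaving R3C4 = 4.
Column 1 already has 4, leaving R4C1 = 2.
Row 4 now contains 2; hence R4C2 = 3.
Row 4 now contains 3, so R4C3 = 4.
4 is placed in column 4, which forces R4C4 = 1.
3 is placed in column 2, leaving R3C2 = 2.
4 is placed in row 3, so R3C3 = 3.
Filled in: 3 4 1 2 / 4 1 2 3 / 1 2 3 4 / 2 3 4 1.

2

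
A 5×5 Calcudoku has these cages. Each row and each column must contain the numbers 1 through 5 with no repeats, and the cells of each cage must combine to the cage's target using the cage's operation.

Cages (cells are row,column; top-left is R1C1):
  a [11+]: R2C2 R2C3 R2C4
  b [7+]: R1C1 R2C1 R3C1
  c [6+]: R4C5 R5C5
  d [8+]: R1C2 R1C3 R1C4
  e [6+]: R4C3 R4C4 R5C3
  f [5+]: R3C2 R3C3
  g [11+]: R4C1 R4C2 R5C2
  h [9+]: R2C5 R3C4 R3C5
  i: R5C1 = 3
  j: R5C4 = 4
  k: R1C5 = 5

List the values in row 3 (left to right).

K is a freebie, so R1C5 = 5.
Cage i is given, so R5C1 = 3.
J is a freebie, which forces R5C4 = 4.
Cage c needs two cells with sum 6, so R4C5 = 4.
Cage c needs two cells with sum 6; hence R5C5 = 2.
Cage h needs sum 9; hence R3C4 = 5.
Cage g has sum 11, which forces R4C1 = 5.
Cage g has sum 11, so R4C2 = 1.
Row 5 now contains 2, so R5C2 = 5.
Row 5 now contains 2, which forces R5C3 = 1.
Cage d needs sum 8, which forces R1C4 = 1.
Cage a needs sum 11, leaving R2C2 = 4.
The 3 cells of cage a must have sum 11; hence R2C3 = 5.
Column 4 now contains 5, leaving R2C4 = 2.
Column 4 already has 2; hence R4C4 = 3.
Column 2 already has 4, leaving R1C2 = 3.
The 3 cells of cage d must have sum 8, so R1C3 = 4.
Row 2 already has 2, which forces R2C1 = 1.
Row 2 now contains 1, which forces R2C5 = 3.
Column 2 already has 3; hence R3C2 = 2.
2 is placed in row 3, leaving R3C3 = 3.
3 is placed in column 5, leaving R3C5 = 1.
3 is placed in row 4, which forces R4C3 = 2.
4 is placed in row 1, so R1C1 = 2.
2 is placed in row 3, which forces R3C1 = 4.
Filled in: 2 3 4 1 5 / 1 4 5 2 3 / 4 2 3 5 1 / 5 1 2 3 4 / 3 5 1 4 2.

4 2 3 5 1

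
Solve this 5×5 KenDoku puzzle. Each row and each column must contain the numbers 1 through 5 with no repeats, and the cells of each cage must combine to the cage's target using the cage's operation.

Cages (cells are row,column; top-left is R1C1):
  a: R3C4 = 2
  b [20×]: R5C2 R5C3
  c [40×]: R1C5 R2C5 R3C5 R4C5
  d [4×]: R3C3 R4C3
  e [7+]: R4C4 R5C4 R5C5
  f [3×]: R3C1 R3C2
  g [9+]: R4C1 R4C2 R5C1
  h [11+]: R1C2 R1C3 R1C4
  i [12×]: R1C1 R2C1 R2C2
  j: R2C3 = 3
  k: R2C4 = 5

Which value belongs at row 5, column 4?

1

Cage j is given, which forces R2C3 = 3.
Cage k is given; hence R2C4 = 5.
Cage a is a single given cell, which forces R3C4 = 2.
The 3 cells of cage i must have product 12, so R1C1 = 3.
Column 4 now contains 2, leaving R1C4 = 4.
Column 1 now contains 3, leaving R3C1 = 1.
Row 3 now contains 1, so R3C2 = 3.
Row 3 now contains 1, leaving R3C3 = 4.
Row 3 already has 4; hence R3C5 = 5.
Column 3 now contains 4, so R4C3 = 1.
Row 4 already has 1; hence R4C4 = 3.
Column 3 now contains 4, which forces R5C3 = 5.
Column 4 now contains 4, leaving R5C4 = 1.
The 3 cells of cage h must have sum 11, so R1C2 = 5.
5 is placed in column 3, so R1C3 = 2.
Row 1 now contains 2, so R1C5 = 1.
1 is placed in column 1; hence R2C1 = 4.
Cage i has product 12; hence R2C2 = 1.
Row 2 now contains 4; hence R2C5 = 2.
Cage g has sum 9, leaving R4C1 = 5.
Cage g has sum 9, which forces R4C2 = 2.
Column 5 now contains 2, leaving R4C5 = 4.
The 3 cells of cage g must have sum 9, leaving R5C1 = 2.
5 is placed in row 5, so R5C2 = 4.
The 3 cells of cage e must have sum 7, leaving R5C5 = 3.
The full grid is 3 5 2 4 1 / 4 1 3 5 2 / 1 3 4 2 5 / 5 2 1 3 4 / 2 4 5 1 3.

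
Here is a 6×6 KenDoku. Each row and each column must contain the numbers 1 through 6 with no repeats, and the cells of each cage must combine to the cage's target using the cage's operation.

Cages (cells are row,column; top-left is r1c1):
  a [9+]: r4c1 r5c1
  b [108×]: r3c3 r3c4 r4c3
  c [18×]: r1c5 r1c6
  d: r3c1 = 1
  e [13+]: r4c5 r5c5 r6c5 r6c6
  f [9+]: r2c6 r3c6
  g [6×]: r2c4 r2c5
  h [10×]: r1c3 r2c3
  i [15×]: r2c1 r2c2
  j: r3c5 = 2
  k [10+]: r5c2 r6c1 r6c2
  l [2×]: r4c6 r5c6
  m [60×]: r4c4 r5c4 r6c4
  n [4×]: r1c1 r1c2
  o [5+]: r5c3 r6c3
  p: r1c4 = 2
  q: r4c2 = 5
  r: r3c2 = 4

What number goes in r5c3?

4

P is a freebie, which forces r1c4 = 2.
Cage d is a single given cell, leaving r3c1 = 1.
Cage r is given; hence r3c2 = 4.
Cage b needs product 108, which forces r3c3 = 3.
Cage b has product 108, leaving r3c4 = 6.
Cage j is given, leaving r3c5 = 2.
Row 3 now contains 6, so r3c6 = 5.
Cage q is given, so r4c2 = 5.
Cage b has product 108, so r4c3 = 6.
Column 1 now contains 1, so r1c1 = 4.
Column 2 now contains 4, which forces r1c2 = 1.
Row 1 now contains 2, so r1c3 = 5.
Cage i's pair has product 15, so r2c1 = 5.
Column 2 already has 5, which forces r2c2 = 3.
Cage h needs two cells with product 10; hence r2c3 = 2.
Cage g needs two cells with product 6; hence r2c4 = 1.
Cage g needs two cells with product 6, which forces r2c5 = 6.
The two cells of cage f must have sum 9, leaving r2c6 = 4.
4 is placed in column 1; hence r4c1 = 3.
Row 4 now contains 3; hence r4c4 = 4.
Row 4 now contains 4, so r4c5 = 1.
Row 4 already has 1, leaving r4c6 = 2.
5 is placed in column 1, leaving r5c1 = 6.
Row 5 already has 6, so r5c2 = 2.
Column 6 already has 2; hence r5c6 = 1.
Column 1 already has 6; hence r6c1 = 2.
Column 2 now contains 2, leaving r6c2 = 6.
Column 6 now contains 1, which forces r6c6 = 3.
Column 5 already has 6; hence r1c5 = 3.
Column 6 already has 3, which forces r1c6 = 6.
1 is placed in row 5; hence r5c3 = 4.
Cage m has product 60, which forces r5c4 = 3.
Row 5 now contains 4, so r5c5 = 5.
The two cells of cage o must have sum 5; hence r6c3 = 1.
Row 6 already has 3; hence r6c4 = 5.
5 is placed in column 5; hence r6c5 = 4.
The full grid is 4 1 5 2 3 6 / 5 3 2 1 6 4 / 1 4 3 6 2 5 / 3 5 6 4 1 2 / 6 2 4 3 5 1 / 2 6 1 5 4 3.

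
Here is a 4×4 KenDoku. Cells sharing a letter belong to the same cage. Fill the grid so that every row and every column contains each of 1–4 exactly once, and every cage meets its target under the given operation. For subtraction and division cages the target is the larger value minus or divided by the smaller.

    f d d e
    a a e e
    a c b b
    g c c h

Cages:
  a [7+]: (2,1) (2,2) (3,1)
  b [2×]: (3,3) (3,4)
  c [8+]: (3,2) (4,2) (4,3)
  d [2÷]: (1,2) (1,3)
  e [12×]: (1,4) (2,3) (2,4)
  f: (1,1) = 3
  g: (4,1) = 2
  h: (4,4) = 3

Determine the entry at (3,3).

1

F is a freebie, which forces (1,1) = 3.
Cage g is a single given cell; hence (4,1) = 2.
Cage h is a single given cell, leaving (4,4) = 3.
Cage a needs sum 7; hence (2,2) = 2.
Cage e needs product 12, so (2,3) = 3.
Cage c has sum 8, so (3,2) = 3.
Cage d needs two cells with quotient 2, leaving (1,3) = 2.
Column 3 already has 2; hence (3,3) = 1.
Row 3 already has 1, so (3,4) = 2.
1 is placed in column 3, which forces (4,3) = 4.
Cage a has sum 7, so (2,1) = 1.
Row 2 now contains 1, leaving (2,4) = 4.
Row 3 already has 1, so (3,1) = 4.
4 is placed in row 4, so (4,2) = 1.
1 is placed in column 2; hence (1,2) = 4.
4 is placed in column 4, which forces (1,4) = 1.
The full grid is 3 4 2 1 / 1 2 3 4 / 4 3 1 2 / 2 1 4 3.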